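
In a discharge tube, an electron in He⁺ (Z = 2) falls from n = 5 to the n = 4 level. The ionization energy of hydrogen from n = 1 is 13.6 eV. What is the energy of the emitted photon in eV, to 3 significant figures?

1.22 eV

The Bohr energies scale as Z², so for Z = 2: E_n = −54.40/n² eV.
E_5 = −54.40/25 = −2.176 eV and E_4 = −54.40/16 = −3.400 eV.
The photon energy is |E_5 − E_4| = 1.22 eV.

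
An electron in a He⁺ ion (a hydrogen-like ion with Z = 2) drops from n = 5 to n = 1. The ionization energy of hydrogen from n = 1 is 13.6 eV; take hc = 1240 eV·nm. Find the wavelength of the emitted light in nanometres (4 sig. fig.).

23.74 nm

For Z = 2 the level energies scale as Z², so the effective Rydberg energy is 13.6 × 4 = 54.40 eV.
ΔE = 54.40 × (1/1² − 1/5²) = 54.40 × 0.9600 = 52.22 eV.
λ = hc/ΔE = 1240 / 52.22 = 23.74 nm.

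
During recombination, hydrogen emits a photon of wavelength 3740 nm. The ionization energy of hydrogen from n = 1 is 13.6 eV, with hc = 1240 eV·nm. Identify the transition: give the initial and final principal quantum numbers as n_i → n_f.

n_i = 8, n_f = 5

The photon energy is ΔE = hc/λ = 1240 / 3740 = 0.3316 eV.
With Z = 1, ΔE = 13.60 × (1/n_f² − 1/n_i²), so 1/n_f² − 1/n_i² = 0.02438.
Trying n_f = 5 gives 1/n_i² = 0.01562, i.e. n_i ≈ 8; this pair matches.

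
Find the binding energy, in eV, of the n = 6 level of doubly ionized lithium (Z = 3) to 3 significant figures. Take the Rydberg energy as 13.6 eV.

3.40 eV

E_n = −13.6 Z²/n² = −122.4/n² eV for Z = 3.
E_6 = −122.4/36 = −3.40 eV, so ionization (to E = 0) requires 3.40 eV.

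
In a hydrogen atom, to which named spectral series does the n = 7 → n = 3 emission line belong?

Paschen

The series is set by the lower level: n_f = 3 is the Paschen series.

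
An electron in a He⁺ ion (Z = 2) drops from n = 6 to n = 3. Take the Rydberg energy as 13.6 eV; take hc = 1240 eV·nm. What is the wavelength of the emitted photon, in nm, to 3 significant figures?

For Z = 2 the level energies scale as Z², so the effective Rydberg energy is 13.6 × 4 = 54.40 eV.
ΔE = 54.40 × (1/3² − 1/6²) = 54.40 × 0.08333 = 4.533 eV.
λ = hc/ΔE = 1240 / 4.533 = 274 nm.

274 nm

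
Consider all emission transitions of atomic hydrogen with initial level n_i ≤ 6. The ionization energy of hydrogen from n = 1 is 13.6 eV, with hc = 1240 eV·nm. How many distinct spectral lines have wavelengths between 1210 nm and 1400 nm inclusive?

1

Enumerate all n_i → n_f pairs with 1 ≤ n_f < n_i ≤ 6 and compute λ = 1240 / [13.6·1·(1/n_f² − 1/n_i²)].
Lines falling in [1210, 1400] nm: 5→3 (1282 nm).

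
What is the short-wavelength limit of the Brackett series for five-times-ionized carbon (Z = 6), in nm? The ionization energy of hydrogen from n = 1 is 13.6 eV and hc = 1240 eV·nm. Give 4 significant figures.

The Brackett series has lower level n_f = 4; the series limit corresponds to n_i → ∞.
ΔE_max = 13.6 × 36 / 4² = 30.60 eV.
λ_min = 1240 / 30.60 = 40.52 nm.

40.52 nm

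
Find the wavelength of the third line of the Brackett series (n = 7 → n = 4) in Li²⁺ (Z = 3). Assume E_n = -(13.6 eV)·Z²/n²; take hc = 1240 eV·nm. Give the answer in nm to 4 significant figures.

240.7 nm

The Brackett series terminates on n_f = 4; the third line has n_i = 4+3 = 7.
ΔE = 122.4 × (1/4² − 1/7²) = 5.152 eV.
λ = 1240 / 5.152 = 240.7 nm.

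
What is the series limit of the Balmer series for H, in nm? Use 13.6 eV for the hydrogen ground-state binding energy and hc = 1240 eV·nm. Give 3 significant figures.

365 nm

The Balmer series has lower level n_f = 2; the series limit corresponds to n_i → ∞.
ΔE_max = 13.6 × 1 / 2² = 3.400 eV.
λ_min = 1240 / 3.400 = 365 nm.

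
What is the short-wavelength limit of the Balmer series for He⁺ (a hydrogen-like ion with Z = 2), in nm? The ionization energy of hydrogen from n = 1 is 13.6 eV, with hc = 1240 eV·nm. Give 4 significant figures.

The Balmer series has lower level n_f = 2; the series limit corresponds to n_i → ∞.
ΔE_max = 13.6 × 4 / 2² = 13.60 eV.
λ_min = 1240 / 13.60 = 91.18 nm.

91.18 nm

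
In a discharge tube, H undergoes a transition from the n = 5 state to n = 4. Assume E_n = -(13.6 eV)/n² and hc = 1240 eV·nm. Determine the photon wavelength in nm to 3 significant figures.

ΔE = 13.60 × (1/4² − 1/5²) = 13.60 × 0.02250 = 0.3060 eV.
λ = hc/ΔE = 1240 / 0.3060 = 4050 nm.

4050 nm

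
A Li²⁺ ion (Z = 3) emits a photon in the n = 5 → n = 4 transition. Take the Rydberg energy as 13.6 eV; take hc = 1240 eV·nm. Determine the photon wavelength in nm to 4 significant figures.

For Z = 3 the level energies scale as Z², so the effective Rydberg energy is 13.6 × 9 = 122.4 eV.
ΔE = 122.4 × (1/4² − 1/5²) = 122.4 × 0.02250 = 2.754 eV.
λ = hc/ΔE = 1240 / 2.754 = 450.3 nm.

450.3 nm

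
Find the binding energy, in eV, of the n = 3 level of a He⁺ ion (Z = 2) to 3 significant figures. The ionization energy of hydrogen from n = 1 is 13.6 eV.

E_n = −13.6 Z²/n² = −54.40/n² eV for Z = 2.
E_3 = −54.40/9 = −6.04 eV, so ionization (to E = 0) requires 6.04 eV.

6.04 eV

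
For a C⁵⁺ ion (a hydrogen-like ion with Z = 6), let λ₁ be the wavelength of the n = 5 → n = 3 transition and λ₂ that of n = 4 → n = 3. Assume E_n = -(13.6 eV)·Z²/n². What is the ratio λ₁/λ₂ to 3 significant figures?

0.684

λ ∝ 1/ΔE ∝ 1/(1/n_f² − 1/n_i²), and the Z² and hc factors cancel in the ratio.
λ₁/λ₂ = (1/3² − 1/4²)/(1/3² − 1/5²) = 0.04861/0.07111 = 0.684.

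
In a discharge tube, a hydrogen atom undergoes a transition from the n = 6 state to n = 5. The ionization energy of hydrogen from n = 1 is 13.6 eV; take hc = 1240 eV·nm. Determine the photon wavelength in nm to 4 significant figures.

ΔE = 13.60 × (1/5² − 1/6²) = 13.60 × 0.01222 = 0.1662 eV.
λ = hc/ΔE = 1240 / 0.1662 = 7460 nm.
This line belongs to the Pfund series.

7460 nm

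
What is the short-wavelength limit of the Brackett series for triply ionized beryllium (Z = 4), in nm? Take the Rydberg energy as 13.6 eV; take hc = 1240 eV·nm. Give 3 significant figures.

91.2 nm

The Brackett series has lower level n_f = 4; the series limit corresponds to n_i → ∞.
ΔE_max = 13.6 × 16 / 4² = 13.60 eV.
λ_min = 1240 / 13.60 = 91.2 nm.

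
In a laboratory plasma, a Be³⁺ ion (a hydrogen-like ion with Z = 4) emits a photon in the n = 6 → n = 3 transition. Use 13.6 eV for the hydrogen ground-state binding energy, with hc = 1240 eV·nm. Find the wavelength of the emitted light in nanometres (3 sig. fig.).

68.4 nm

For Z = 4 the level energies scale as Z², so the effective Rydberg energy is 13.6 × 16 = 217.6 eV.
ΔE = 217.6 × (1/3² − 1/6²) = 217.6 × 0.08333 = 18.13 eV.
λ = hc/ΔE = 1240 / 18.13 = 68.4 nm.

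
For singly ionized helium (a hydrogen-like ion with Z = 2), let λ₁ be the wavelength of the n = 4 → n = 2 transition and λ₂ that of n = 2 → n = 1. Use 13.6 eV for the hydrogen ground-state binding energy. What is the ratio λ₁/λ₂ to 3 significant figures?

λ ∝ 1/ΔE ∝ 1/(1/n_f² − 1/n_i²), and the Z² and hc factors cancel in the ratio.
λ₁/λ₂ = (1/1² − 1/2²)/(1/2² − 1/4²) = 0.7500/0.1875 = 4.00.

4.00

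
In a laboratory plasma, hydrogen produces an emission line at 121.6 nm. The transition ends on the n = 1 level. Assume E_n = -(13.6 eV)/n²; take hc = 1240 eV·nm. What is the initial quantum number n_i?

The photon energy is ΔE = hc/λ = 1240 / 121.6 = 10.20 eV.
With Z = 1, ΔE = 13.60 × (1/n_f² − 1/n_i²), so 1/n_f² − 1/n_i² = 0.7498.
With n_f = 1: 1/n_i² = 1/1 − 0.7498 = 0.2502, so n_i ≈ 2.00.

n_i = 2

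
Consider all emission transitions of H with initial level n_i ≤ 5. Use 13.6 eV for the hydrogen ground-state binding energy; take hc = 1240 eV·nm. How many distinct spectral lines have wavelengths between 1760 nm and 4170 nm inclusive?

2

Enumerate all n_i → n_f pairs with 1 ≤ n_f < n_i ≤ 5 and compute λ = 1240 / [13.6·1·(1/n_f² − 1/n_i²)].
Lines falling in [1760, 4170] nm: 4→3 (1876 nm), 5→4 (4052 nm).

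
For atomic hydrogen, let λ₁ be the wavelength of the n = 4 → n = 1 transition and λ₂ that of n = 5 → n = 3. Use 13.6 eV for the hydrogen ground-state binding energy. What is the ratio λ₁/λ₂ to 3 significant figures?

0.0759

λ ∝ 1/ΔE ∝ 1/(1/n_f² − 1/n_i²), and the Z² and hc factors cancel in the ratio.
λ₁/λ₂ = (1/3² − 1/5²)/(1/1² − 1/4²) = 0.07111/0.9375 = 0.0759.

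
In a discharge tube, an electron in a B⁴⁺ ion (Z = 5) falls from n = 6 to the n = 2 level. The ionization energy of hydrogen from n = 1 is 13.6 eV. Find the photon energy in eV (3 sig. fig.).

75.6 eV

The Bohr energies scale as Z², so for Z = 5: E_n = −340.0/n² eV.
E_6 = −340.0/36 = −9.444 eV and E_2 = −340.0/4 = −85.00 eV.
The photon energy is |E_6 − E_2| = 75.6 eV.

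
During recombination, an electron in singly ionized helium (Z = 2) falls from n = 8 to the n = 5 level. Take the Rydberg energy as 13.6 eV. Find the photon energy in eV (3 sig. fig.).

1.33 eV

The Bohr energies scale as Z², so for Z = 2: E_n = −54.40/n² eV.
E_8 = −54.40/64 = −0.8500 eV and E_5 = −54.40/25 = −2.176 eV.
The photon energy is |E_8 − E_5| = 1.33 eV.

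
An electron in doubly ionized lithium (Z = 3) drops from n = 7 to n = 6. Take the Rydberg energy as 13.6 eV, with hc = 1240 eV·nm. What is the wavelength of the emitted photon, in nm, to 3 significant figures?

For Z = 3 the level energies scale as Z², so the effective Rydberg energy is 13.6 × 9 = 122.4 eV.
ΔE = 122.4 × (1/6² − 1/7²) = 122.4 × 0.007370 = 0.9020 eV.
λ = hc/ΔE = 1240 / 0.9020 = 1370 nm.

1370 nm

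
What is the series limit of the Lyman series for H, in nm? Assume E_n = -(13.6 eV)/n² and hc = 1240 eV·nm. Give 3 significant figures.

91.2 nm

The Lyman series has lower level n_f = 1; the series limit corresponds to n_i → ∞.
ΔE_max = 13.6 × 1 / 1² = 13.60 eV.
λ_min = 1240 / 13.60 = 91.2 nm.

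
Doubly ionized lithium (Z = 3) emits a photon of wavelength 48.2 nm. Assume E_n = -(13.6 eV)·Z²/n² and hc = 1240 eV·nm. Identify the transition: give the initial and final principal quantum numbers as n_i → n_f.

n_i = 5, n_f = 2

The photon energy is ΔE = hc/λ = 1240 / 48.2 = 25.73 eV.
With Z = 3, ΔE = 122.4 × (1/n_f² − 1/n_i²), so 1/n_f² − 1/n_i² = 0.2102.
Trying n_f = 2 gives 1/n_i² = 0.03982, i.e. n_i ≈ 5; this pair matches.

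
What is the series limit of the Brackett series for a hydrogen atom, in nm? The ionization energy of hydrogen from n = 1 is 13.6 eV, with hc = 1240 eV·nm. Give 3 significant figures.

The Brackett series has lower level n_f = 4; the series limit corresponds to n_i → ∞.
ΔE_max = 13.6 × 1 / 4² = 0.8500 eV.
λ_min = 1240 / 0.8500 = 1460 nm.

1460 nm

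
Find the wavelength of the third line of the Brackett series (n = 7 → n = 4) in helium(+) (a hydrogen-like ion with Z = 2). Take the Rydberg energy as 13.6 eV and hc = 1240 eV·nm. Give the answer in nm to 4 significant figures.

The Brackett series terminates on n_f = 4; the third line has n_i = 4+3 = 7.
ΔE = 54.40 × (1/4² − 1/7²) = 2.290 eV.
λ = 1240 / 2.290 = 541.5 nm.

541.5 nm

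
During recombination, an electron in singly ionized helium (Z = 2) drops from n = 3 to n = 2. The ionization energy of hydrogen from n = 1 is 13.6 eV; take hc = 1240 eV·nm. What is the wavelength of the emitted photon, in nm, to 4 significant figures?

For Z = 2 the level energies scale as Z², so the effective Rydberg energy is 13.6 × 4 = 54.40 eV.
ΔE = 54.40 × (1/2² − 1/3²) = 54.40 × 0.1389 = 7.556 eV.
λ = hc/ΔE = 1240 / 7.556 = 164.1 nm.

164.1 nm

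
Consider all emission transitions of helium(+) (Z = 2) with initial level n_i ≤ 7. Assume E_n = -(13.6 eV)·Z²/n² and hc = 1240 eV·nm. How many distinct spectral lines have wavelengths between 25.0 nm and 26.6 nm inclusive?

Enumerate all n_i → n_f pairs with 1 ≤ n_f < n_i ≤ 7 and compute λ = 1240 / [13.6·4·(1/n_f² − 1/n_i²)].
Lines falling in [25.0, 26.6] nm: 3→1 (25.64 nm).

1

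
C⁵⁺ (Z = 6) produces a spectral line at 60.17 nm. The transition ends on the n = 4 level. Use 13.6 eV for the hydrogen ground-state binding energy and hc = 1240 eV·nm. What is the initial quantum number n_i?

The photon energy is ΔE = hc/λ = 1240 / 60.17 = 20.61 eV.
With Z = 6, ΔE = 489.6 × (1/n_f² − 1/n_i²), so 1/n_f² − 1/n_i² = 0.04209.
With n_f = 4: 1/n_i² = 1/16 − 0.04209 = 0.02041, so n_i ≈ 7.00.

n_i = 7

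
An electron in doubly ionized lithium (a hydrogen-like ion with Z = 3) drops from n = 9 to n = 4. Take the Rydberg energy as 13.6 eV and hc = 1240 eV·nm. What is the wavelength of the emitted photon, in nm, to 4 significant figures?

For Z = 3 the level energies scale as Z², so the effective Rydberg energy is 13.6 × 9 = 122.4 eV.
ΔE = 122.4 × (1/4² − 1/9²) = 122.4 × 0.05015 = 6.139 eV.
λ = hc/ΔE = 1240 / 6.139 = 202.0 nm.

202.0 nm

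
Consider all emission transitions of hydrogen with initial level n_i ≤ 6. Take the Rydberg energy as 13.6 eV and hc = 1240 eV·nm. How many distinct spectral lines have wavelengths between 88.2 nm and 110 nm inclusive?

Enumerate all n_i → n_f pairs with 1 ≤ n_f < n_i ≤ 6 and compute λ = 1240 / [13.6·1·(1/n_f² − 1/n_i²)].
Lines falling in [88.2, 110] nm: 6→1 (93.78 nm), 5→1 (94.98 nm), 4→1 (97.25 nm), 3→1 (102.6 nm).

4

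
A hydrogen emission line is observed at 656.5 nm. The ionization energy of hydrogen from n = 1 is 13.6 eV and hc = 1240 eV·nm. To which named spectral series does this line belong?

Balmer

ΔE = 1240/656.5 = 1.889 eV.
This matches 13.6 × (1/2² − 1/3²), so n_f = 2: the Balmer series.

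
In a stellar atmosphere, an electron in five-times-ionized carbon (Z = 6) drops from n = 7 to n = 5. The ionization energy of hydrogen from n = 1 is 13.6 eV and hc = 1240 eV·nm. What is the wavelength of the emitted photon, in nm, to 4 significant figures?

129.3 nm

For Z = 6 the level energies scale as Z², so the effective Rydberg energy is 13.6 × 36 = 489.6 eV.
ΔE = 489.6 × (1/5² − 1/7²) = 489.6 × 0.01959 = 9.592 eV.
λ = hc/ΔE = 1240 / 9.592 = 129.3 nm.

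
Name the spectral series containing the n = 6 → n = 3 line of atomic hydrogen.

Paschen

The series is set by the lower level: n_f = 3 is the Paschen series.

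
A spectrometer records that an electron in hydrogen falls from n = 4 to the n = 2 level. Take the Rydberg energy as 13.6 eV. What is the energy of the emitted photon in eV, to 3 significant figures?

2.55 eV

E_4 = −13.60/16 = −0.8500 eV and E_2 = −13.60/4 = −3.400 eV.
The photon energy is |E_4 − E_2| = 2.55 eV.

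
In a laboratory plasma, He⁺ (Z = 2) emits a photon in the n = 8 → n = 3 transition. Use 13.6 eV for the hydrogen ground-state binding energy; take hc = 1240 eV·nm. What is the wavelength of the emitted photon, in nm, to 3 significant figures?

For Z = 2 the level energies scale as Z², so the effective Rydberg energy is 13.6 × 4 = 54.40 eV.
ΔE = 54.40 × (1/3² − 1/8²) = 54.40 × 0.09549 = 5.194 eV.
λ = hc/ΔE = 1240 / 5.194 = 239 nm.

239 nm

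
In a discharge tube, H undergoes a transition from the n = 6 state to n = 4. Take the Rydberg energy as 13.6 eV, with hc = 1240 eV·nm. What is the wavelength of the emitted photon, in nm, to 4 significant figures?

ΔE = 13.60 × (1/4² − 1/6²) = 13.60 × 0.03472 = 0.4722 eV.
λ = hc/ΔE = 1240 / 0.4722 = 2626 nm.
This line belongs to the Brackett series.

2626 nm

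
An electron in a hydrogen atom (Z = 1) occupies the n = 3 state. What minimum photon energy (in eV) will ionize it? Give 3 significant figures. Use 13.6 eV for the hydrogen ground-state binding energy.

1.51 eV

E_3 = −13.60/9 = −1.51 eV, so ionization (to E = 0) requires 1.51 eV.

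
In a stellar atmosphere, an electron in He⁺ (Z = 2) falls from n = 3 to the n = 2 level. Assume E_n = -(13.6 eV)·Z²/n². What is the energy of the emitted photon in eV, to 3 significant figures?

7.56 eV

The Bohr energies scale as Z², so for Z = 2: E_n = −54.40/n² eV.
E_3 = −54.40/9 = −6.044 eV and E_2 = −54.40/4 = −13.60 eV.
The photon energy is |E_3 − E_2| = 7.56 eV.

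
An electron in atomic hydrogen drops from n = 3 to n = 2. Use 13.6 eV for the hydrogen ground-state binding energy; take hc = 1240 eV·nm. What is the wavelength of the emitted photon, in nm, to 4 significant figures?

ΔE = 13.60 × (1/2² − 1/3²) = 13.60 × 0.1389 = 1.889 eV.
λ = hc/ΔE = 1240 / 1.889 = 656.5 nm.

656.5 nm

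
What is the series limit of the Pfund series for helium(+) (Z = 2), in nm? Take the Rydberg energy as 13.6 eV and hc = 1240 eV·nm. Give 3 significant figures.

570 nm

The Pfund series has lower level n_f = 5; the series limit corresponds to n_i → ∞.
ΔE_max = 13.6 × 4 / 5² = 2.176 eV.
λ_min = 1240 / 2.176 = 570 nm.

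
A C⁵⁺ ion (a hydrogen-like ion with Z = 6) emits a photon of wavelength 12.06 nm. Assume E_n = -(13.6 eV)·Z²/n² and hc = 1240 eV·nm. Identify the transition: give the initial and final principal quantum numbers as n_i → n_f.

n_i = 5, n_f = 2

The photon energy is ΔE = hc/λ = 1240 / 12.06 = 102.8 eV.
With Z = 6, ΔE = 489.6 × (1/n_f² − 1/n_i²), so 1/n_f² − 1/n_i² = 0.2100.
Trying n_f = 2 gives 1/n_i² = 0.03999, i.e. n_i ≈ 5; this pair matches.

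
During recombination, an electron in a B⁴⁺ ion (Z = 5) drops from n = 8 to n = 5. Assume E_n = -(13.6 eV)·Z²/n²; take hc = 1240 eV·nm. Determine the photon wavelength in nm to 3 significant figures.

For Z = 5 the level energies scale as Z², so the effective Rydberg energy is 13.6 × 25 = 340.0 eV.
ΔE = 340.0 × (1/5² − 1/8²) = 340.0 × 0.02438 = 8.288 eV.
λ = hc/ΔE = 1240 / 8.288 = 150 nm.

150 nm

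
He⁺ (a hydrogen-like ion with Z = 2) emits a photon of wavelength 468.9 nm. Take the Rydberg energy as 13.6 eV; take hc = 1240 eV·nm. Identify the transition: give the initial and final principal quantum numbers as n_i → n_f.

The photon energy is ΔE = hc/λ = 1240 / 468.9 = 2.644 eV.
With Z = 2, ΔE = 54.40 × (1/n_f² − 1/n_i²), so 1/n_f² − 1/n_i² = 0.04861.
Trying n_f = 3 gives 1/n_i² = 0.06250, i.e. n_i ≈ 4; this pair matches.

n_i = 4, n_f = 3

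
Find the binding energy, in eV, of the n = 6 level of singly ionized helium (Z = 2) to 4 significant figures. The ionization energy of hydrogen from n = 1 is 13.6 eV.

E_n = −13.6 Z²/n² = −54.40/n² eV for Z = 2.
E_6 = −54.40/36 = −1.511 eV, so ionization (to E = 0) requires 1.511 eV.

1.511 eV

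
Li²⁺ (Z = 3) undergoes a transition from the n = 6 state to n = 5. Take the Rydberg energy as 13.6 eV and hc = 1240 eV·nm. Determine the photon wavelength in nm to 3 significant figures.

829 nm

For Z = 3 the level energies scale as Z², so the effective Rydberg energy is 13.6 × 9 = 122.4 eV.
ΔE = 122.4 × (1/5² − 1/6²) = 122.4 × 0.01222 = 1.496 eV.
λ = hc/ΔE = 1240 / 1.496 = 829 nm.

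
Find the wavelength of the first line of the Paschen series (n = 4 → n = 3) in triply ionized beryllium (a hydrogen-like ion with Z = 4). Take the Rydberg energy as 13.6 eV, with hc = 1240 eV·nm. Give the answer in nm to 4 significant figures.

117.2 nm

The Paschen series terminates on n_f = 3; the first line has n_i = 3+1 = 4.
ΔE = 217.6 × (1/3² − 1/4²) = 10.58 eV.
λ = 1240 / 10.58 = 117.2 nm.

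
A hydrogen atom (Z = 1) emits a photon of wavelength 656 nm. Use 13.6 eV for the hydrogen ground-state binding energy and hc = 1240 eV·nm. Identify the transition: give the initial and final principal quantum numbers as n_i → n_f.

The photon energy is ΔE = hc/λ = 1240 / 656 = 1.890 eV.
With Z = 1, ΔE = 13.60 × (1/n_f² − 1/n_i²), so 1/n_f² − 1/n_i² = 0.1390.
Trying n_f = 2 gives 1/n_i² = 0.1110, i.e. n_i ≈ 3; this pair matches.

n_i = 3, n_f = 2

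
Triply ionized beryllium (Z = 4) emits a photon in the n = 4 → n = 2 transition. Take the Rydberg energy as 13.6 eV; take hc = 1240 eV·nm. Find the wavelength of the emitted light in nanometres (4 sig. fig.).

For Z = 4 the level energies scale as Z², so the effective Rydberg energy is 13.6 × 16 = 217.6 eV.
ΔE = 217.6 × (1/2² − 1/4²) = 217.6 × 0.1875 = 40.80 eV.
λ = hc/ΔE = 1240 / 40.80 = 30.39 nm.

30.39 nm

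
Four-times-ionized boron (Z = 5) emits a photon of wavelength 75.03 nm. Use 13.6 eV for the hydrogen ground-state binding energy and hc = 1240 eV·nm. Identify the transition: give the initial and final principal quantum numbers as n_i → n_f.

n_i = 4, n_f = 3

The photon energy is ΔE = hc/λ = 1240 / 75.03 = 16.53 eV.
With Z = 5, ΔE = 340.0 × (1/n_f² − 1/n_i²), so 1/n_f² − 1/n_i² = 0.04861.
Trying n_f = 3 gives 1/n_i² = 0.06250, i.e. n_i ≈ 4; this pair matches.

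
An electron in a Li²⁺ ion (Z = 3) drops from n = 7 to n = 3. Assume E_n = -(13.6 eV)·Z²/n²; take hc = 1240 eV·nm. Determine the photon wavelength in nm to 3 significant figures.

112 nm

For Z = 3 the level energies scale as Z², so the effective Rydberg energy is 13.6 × 9 = 122.4 eV.
ΔE = 122.4 × (1/3² − 1/7²) = 122.4 × 0.09070 = 11.10 eV.
λ = hc/ΔE = 1240 / 11.10 = 112 nm.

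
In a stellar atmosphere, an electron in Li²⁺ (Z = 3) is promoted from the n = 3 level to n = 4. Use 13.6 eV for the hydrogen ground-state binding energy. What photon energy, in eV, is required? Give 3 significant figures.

5.95 eV

The Bohr energies scale as Z², so for Z = 3: E_n = −122.4/n² eV.
E_4 = −122.4/16 = −7.650 eV and E_3 = −122.4/9 = −13.60 eV.
The photon energy is |E_4 − E_3| = 5.95 eV.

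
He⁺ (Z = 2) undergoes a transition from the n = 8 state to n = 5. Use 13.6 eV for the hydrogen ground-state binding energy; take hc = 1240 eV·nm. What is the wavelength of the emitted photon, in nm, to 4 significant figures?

935.1 nm

For Z = 2 the level energies scale as Z², so the effective Rydberg energy is 13.6 × 4 = 54.40 eV.
ΔE = 54.40 × (1/5² − 1/8²) = 54.40 × 0.02438 = 1.326 eV.
λ = hc/ΔE = 1240 / 1.326 = 935.1 nm.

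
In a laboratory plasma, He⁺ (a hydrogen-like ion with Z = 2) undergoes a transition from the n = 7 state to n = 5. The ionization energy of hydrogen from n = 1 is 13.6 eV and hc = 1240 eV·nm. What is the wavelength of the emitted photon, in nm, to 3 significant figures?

For Z = 2 the level energies scale as Z², so the effective Rydberg energy is 13.6 × 4 = 54.40 eV.
ΔE = 54.40 × (1/5² − 1/7²) = 54.40 × 0.01959 = 1.066 eV.
λ = hc/ΔE = 1240 / 1.066 = 1160 nm.

1160 nm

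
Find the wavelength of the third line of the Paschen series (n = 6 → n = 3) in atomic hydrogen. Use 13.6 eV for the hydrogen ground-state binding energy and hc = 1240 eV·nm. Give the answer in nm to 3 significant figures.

The Paschen series terminates on n_f = 3; the third line has n_i = 3+3 = 6.
ΔE = 13.60 × (1/3² − 1/6²) = 1.133 eV.
λ = 1240 / 1.133 = 1090 nm.

1090 nm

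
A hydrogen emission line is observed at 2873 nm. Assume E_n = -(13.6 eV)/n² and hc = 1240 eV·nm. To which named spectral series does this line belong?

ΔE = 1240/2873 = 0.4316 eV.
This matches 13.6 × (1/5² − 1/11²), so n_f = 5: the Pfund series.

Pfund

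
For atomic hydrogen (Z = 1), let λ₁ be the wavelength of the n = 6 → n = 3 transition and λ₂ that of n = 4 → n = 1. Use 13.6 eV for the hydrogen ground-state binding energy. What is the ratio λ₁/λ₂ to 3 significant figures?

11.3

λ ∝ 1/ΔE ∝ 1/(1/n_f² − 1/n_i²), and the Z² and hc factors cancel in the ratio.
λ₁/λ₂ = (1/1² − 1/4²)/(1/3² − 1/6²) = 0.9375/0.08333 = 11.3.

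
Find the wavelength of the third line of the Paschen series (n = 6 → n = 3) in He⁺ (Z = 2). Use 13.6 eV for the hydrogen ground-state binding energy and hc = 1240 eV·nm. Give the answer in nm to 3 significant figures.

The Paschen series terminates on n_f = 3; the third line has n_i = 3+3 = 6.
ΔE = 54.40 × (1/3² − 1/6²) = 4.533 eV.
λ = 1240 / 4.533 = 274 nm.

274 nm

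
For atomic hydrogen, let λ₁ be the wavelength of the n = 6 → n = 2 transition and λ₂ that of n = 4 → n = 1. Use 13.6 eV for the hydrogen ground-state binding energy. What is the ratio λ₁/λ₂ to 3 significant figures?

4.22

λ ∝ 1/ΔE ∝ 1/(1/n_f² − 1/n_i²), and the Z² and hc factors cancel in the ratio.
λ₁/λ₂ = (1/1² − 1/4²)/(1/2² − 1/6²) = 0.9375/0.2222 = 4.22.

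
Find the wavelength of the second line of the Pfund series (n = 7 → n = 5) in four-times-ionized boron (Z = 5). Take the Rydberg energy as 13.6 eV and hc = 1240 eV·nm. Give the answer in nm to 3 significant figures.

186 nm

The Pfund series terminates on n_f = 5; the second line has n_i = 5+2 = 7.
ΔE = 340.0 × (1/5² − 1/7²) = 6.661 eV.
λ = 1240 / 6.661 = 186 nm.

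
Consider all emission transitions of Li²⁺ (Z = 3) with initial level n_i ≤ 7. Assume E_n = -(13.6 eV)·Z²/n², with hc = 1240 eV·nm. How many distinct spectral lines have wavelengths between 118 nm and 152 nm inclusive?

2

Enumerate all n_i → n_f pairs with 1 ≤ n_f < n_i ≤ 7 and compute λ = 1240 / [13.6·9·(1/n_f² − 1/n_i²)].
Lines falling in [118, 152] nm: 6→3 (121.6 nm), 5→3 (142.5 nm).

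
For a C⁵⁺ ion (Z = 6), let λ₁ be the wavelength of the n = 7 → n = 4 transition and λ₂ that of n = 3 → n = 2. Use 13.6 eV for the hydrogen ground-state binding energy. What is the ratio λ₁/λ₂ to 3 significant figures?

3.30

λ ∝ 1/ΔE ∝ 1/(1/n_f² − 1/n_i²), and the Z² and hc factors cancel in the ratio.
λ₁/λ₂ = (1/2² − 1/3²)/(1/4² − 1/7²) = 0.1389/0.04209 = 3.30.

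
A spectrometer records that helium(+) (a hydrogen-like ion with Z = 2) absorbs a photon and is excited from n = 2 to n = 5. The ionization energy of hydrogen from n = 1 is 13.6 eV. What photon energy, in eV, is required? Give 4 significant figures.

11.42 eV

The Bohr energies scale as Z², so for Z = 2: E_n = −54.40/n² eV.
E_5 = −54.40/25 = −2.176 eV and E_2 = −54.40/4 = −13.60 eV.
The photon energy is |E_5 − E_2| = 11.42 eV.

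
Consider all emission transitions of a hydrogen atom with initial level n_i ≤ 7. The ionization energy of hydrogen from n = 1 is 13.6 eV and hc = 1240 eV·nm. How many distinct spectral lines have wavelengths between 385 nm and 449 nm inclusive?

Enumerate all n_i → n_f pairs with 1 ≤ n_f < n_i ≤ 7 and compute λ = 1240 / [13.6·1·(1/n_f² − 1/n_i²)].
Lines falling in [385, 449] nm: 7→2 (397.1 nm), 6→2 (410.3 nm), 5→2 (434.2 nm).

3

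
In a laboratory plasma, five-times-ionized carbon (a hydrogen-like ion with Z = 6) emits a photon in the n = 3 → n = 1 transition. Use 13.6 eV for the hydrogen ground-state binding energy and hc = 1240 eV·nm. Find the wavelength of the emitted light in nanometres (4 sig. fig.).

For Z = 6 the level energies scale as Z², so the effective Rydberg energy is 13.6 × 36 = 489.6 eV.
ΔE = 489.6 × (1/1² − 1/3²) = 489.6 × 0.8889 = 435.2 eV.
λ = hc/ΔE = 1240 / 435.2 = 2.849 nm.

2.849 nm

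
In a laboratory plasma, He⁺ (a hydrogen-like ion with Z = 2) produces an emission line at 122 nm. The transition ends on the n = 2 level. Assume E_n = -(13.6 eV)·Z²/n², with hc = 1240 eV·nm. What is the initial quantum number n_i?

The photon energy is ΔE = hc/λ = 1240 / 122 = 10.16 eV.
With Z = 2, ΔE = 54.40 × (1/n_f² − 1/n_i²), so 1/n_f² − 1/n_i² = 0.1868.
With n_f = 2: 1/n_i² = 1/4 − 0.1868 = 0.06316, so n_i ≈ 3.98.

n_i = 4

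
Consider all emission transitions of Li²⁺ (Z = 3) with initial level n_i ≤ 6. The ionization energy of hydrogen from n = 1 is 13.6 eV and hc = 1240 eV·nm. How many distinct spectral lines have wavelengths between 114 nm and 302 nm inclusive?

Enumerate all n_i → n_f pairs with 1 ≤ n_f < n_i ≤ 6 and compute λ = 1240 / [13.6·9·(1/n_f² − 1/n_i²)].
Lines falling in [114, 302] nm: 6→3 (121.6 nm), 5→3 (142.5 nm), 4→3 (208.4 nm), 6→4 (291.8 nm).

4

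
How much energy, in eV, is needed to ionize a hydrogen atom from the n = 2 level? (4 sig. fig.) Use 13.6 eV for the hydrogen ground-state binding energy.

E_2 = −13.60/4 = −3.400 eV, so ionization (to E = 0) requires 3.400 eV.

3.400 eV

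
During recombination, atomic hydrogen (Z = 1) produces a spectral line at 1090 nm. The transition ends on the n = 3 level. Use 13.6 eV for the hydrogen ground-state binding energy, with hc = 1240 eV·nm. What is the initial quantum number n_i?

The photon energy is ΔE = hc/λ = 1240 / 1090 = 1.138 eV.
With Z = 1, ΔE = 13.60 × (1/n_f² − 1/n_i²), so 1/n_f² − 1/n_i² = 0.08365.
With n_f = 3: 1/n_i² = 1/9 − 0.08365 = 0.02746, so n_i ≈ 6.03.

n_i = 6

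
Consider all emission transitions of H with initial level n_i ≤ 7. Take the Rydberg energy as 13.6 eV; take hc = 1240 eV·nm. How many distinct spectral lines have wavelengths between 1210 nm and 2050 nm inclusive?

Enumerate all n_i → n_f pairs with 1 ≤ n_f < n_i ≤ 7 and compute λ = 1240 / [13.6·1·(1/n_f² − 1/n_i²)].
Lines falling in [1210, 2050] nm: 5→3 (1282 nm), 4→3 (1876 nm).

2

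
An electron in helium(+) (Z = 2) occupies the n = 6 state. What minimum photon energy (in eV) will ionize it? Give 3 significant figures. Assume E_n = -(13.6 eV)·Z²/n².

E_n = −13.6 Z²/n² = −54.40/n² eV for Z = 2.
E_6 = −54.40/36 = −1.51 eV, so ionization (to E = 0) requires 1.51 eV.

1.51 eV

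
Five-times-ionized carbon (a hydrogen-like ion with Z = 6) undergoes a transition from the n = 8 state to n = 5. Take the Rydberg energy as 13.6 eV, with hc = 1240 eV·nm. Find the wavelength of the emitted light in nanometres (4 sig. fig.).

103.9 nm

For Z = 6 the level energies scale as Z², so the effective Rydberg energy is 13.6 × 36 = 489.6 eV.
ΔE = 489.6 × (1/5² − 1/8²) = 489.6 × 0.02438 = 11.93 eV.
λ = hc/ΔE = 1240 / 11.93 = 103.9 nm.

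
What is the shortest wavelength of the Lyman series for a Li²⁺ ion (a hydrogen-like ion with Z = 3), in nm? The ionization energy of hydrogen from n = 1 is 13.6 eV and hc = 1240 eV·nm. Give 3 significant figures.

10.1 nm

The Lyman series has lower level n_f = 1; the series limit corresponds to n_i → ∞.
ΔE_max = 13.6 × 9 / 1² = 122.4 eV.
λ_min = 1240 / 122.4 = 10.1 nm.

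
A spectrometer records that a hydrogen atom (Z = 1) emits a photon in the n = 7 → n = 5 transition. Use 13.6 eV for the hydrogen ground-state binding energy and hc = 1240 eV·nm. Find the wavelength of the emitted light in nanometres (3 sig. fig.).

ΔE = 13.60 × (1/5² − 1/7²) = 13.60 × 0.01959 = 0.2664 eV.
λ = hc/ΔE = 1240 / 0.2664 = 4650 nm.
This line belongs to the Pfund series.

4650 nm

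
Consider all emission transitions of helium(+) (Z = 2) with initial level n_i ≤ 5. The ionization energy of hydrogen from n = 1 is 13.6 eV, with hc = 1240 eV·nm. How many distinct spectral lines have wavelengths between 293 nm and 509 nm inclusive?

2

Enumerate all n_i → n_f pairs with 1 ≤ n_f < n_i ≤ 5 and compute λ = 1240 / [13.6·4·(1/n_f² − 1/n_i²)].
Lines falling in [293, 509] nm: 5→3 (320.5 nm), 4→3 (468.9 nm).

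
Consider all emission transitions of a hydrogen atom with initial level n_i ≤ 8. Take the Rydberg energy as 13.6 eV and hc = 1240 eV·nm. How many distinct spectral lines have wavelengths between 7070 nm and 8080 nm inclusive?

Enumerate all n_i → n_f pairs with 1 ≤ n_f < n_i ≤ 8 and compute λ = 1240 / [13.6·1·(1/n_f² − 1/n_i²)].
Lines falling in [7070, 8080] nm: 6→5 (7460 nm), 8→6 (7503 nm).

2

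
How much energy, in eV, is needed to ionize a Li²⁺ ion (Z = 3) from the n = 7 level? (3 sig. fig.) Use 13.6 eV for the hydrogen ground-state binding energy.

2.50 eV

E_n = −13.6 Z²/n² = −122.4/n² eV for Z = 3.
E_7 = −122.4/49 = −2.50 eV, so ionization (to E = 0) requires 2.50 eV.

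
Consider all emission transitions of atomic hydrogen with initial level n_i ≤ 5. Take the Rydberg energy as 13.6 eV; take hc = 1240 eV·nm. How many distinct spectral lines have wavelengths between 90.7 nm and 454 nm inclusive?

5

Enumerate all n_i → n_f pairs with 1 ≤ n_f < n_i ≤ 5 and compute λ = 1240 / [13.6·1·(1/n_f² − 1/n_i²)].
Lines falling in [90.7, 454] nm: 5→1 (94.98 nm), 4→1 (97.25 nm), 3→1 (102.6 nm), 2→1 (121.6 nm), 5→2 (434.2 nm).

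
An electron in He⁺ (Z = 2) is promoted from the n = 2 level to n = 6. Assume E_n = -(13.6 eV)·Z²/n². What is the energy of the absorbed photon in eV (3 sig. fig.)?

The Bohr energies scale as Z², so for Z = 2: E_n = −54.40/n² eV.
E_6 = −54.40/36 = −1.511 eV and E_2 = −54.40/4 = −13.60 eV.
The photon energy is |E_6 − E_2| = 12.1 eV.

12.1 eV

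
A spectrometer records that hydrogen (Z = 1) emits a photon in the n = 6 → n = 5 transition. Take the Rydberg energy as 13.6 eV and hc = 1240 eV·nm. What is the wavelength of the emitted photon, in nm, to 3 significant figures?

ΔE = 13.60 × (1/5² − 1/6²) = 13.60 × 0.01222 = 0.1662 eV.
λ = hc/ΔE = 1240 / 0.1662 = 7460 nm.

7460 nm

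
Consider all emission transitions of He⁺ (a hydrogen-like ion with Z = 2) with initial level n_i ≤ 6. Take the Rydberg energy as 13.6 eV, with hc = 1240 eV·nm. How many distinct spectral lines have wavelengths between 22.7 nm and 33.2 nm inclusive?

5

Enumerate all n_i → n_f pairs with 1 ≤ n_f < n_i ≤ 6 and compute λ = 1240 / [13.6·4·(1/n_f² − 1/n_i²)].
Lines falling in [22.7, 33.2] nm: 6→1 (23.45 nm), 5→1 (23.74 nm), 4→1 (24.31 nm), 3→1 (25.64 nm), 2→1 (30.39 nm).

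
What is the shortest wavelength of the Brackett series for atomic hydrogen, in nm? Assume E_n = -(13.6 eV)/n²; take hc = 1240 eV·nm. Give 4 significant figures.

The Brackett series has lower level n_f = 4; the series limit corresponds to n_i → ∞.
ΔE_max = 13.6 × 1 / 4² = 0.8500 eV.
λ_min = 1240 / 0.8500 = 1459 nm.

1459 nm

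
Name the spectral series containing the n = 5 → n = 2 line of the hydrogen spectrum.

The series is set by the lower level: n_f = 2 is the Balmer series.

Balmer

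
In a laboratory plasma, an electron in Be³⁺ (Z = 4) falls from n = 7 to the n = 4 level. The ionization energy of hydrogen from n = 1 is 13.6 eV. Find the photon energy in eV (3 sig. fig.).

9.16 eV

The Bohr energies scale as Z², so for Z = 4: E_n = −217.6/n² eV.
E_7 = −217.6/49 = −4.441 eV and E_4 = −217.6/16 = −13.60 eV.
The photon energy is |E_7 − E_4| = 9.16 eV.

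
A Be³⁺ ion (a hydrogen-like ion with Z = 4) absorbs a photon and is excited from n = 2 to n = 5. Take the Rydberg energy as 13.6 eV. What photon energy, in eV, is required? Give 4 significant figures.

The Bohr energies scale as Z², so for Z = 4: E_n = −217.6/n² eV.
E_5 = −217.6/25 = −8.704 eV and E_2 = −217.6/4 = −54.40 eV.
The photon energy is |E_5 − E_2| = 45.70 eV.

45.70 eV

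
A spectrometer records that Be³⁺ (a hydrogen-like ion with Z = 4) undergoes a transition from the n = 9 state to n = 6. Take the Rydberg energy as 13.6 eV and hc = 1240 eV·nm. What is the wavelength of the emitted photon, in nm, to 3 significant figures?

For Z = 4 the level energies scale as Z², so the effective Rydberg energy is 13.6 × 16 = 217.6 eV.
ΔE = 217.6 × (1/6² − 1/9²) = 217.6 × 0.01543 = 3.358 eV.
λ = hc/ΔE = 1240 / 3.358 = 369 nm.

369 nm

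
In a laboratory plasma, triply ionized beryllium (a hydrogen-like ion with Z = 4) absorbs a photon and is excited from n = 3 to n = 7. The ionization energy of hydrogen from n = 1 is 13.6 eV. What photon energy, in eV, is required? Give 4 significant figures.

19.74 eV

The Bohr energies scale as Z², so for Z = 4: E_n = −217.6/n² eV.
E_7 = −217.6/49 = −4.441 eV and E_3 = −217.6/9 = −24.18 eV.
The photon energy is |E_7 − E_3| = 19.74 eV.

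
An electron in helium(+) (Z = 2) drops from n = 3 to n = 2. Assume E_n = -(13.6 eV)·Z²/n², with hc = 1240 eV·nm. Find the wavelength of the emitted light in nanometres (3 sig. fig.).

For Z = 2 the level energies scale as Z², so the effective Rydberg energy is 13.6 × 4 = 54.40 eV.
ΔE = 54.40 × (1/2² − 1/3²) = 54.40 × 0.1389 = 7.556 eV.
λ = hc/ΔE = 1240 / 7.556 = 164 nm.

164 nm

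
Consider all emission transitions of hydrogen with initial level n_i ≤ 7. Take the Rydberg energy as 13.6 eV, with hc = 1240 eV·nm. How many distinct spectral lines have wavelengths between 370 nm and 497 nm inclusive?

Enumerate all n_i → n_f pairs with 1 ≤ n_f < n_i ≤ 7 and compute λ = 1240 / [13.6·1·(1/n_f² − 1/n_i²)].
Lines falling in [370, 497] nm: 7→2 (397.1 nm), 6→2 (410.3 nm), 5→2 (434.2 nm), 4→2 (486.3 nm).

4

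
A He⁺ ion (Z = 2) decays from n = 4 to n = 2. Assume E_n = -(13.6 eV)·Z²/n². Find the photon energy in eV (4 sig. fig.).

The Bohr energies scale as Z², so for Z = 2: E_n = −54.40/n² eV.
E_4 = −54.40/16 = −3.400 eV and E_2 = −54.40/4 = −13.60 eV.
The photon energy is |E_4 − E_2| = 10.20 eV.

10.20 eV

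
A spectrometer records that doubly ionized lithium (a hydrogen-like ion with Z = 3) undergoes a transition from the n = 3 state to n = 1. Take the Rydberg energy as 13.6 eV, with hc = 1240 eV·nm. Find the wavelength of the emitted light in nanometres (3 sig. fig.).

For Z = 3 the level energies scale as Z², so the effective Rydberg energy is 13.6 × 9 = 122.4 eV.
ΔE = 122.4 × (1/1² − 1/3²) = 122.4 × 0.8889 = 108.8 eV.
λ = hc/ΔE = 1240 / 108.8 = 11.4 nm.

11.4 nm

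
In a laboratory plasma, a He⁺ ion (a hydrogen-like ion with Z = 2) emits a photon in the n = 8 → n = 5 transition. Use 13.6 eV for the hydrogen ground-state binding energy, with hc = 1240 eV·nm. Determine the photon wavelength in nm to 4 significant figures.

935.1 nm

For Z = 2 the level energies scale as Z², so the effective Rydberg energy is 13.6 × 4 = 54.40 eV.
ΔE = 54.40 × (1/5² − 1/8²) = 54.40 × 0.02438 = 1.326 eV.
λ = hc/ΔE = 1240 / 1.326 = 935.1 nm.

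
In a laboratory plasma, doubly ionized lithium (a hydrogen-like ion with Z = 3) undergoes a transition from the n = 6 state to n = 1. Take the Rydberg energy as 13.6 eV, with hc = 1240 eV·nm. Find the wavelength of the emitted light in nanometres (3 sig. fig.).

For Z = 3 the level energies scale as Z², so the effective Rydberg energy is 13.6 × 9 = 122.4 eV.
ΔE = 122.4 × (1/1² − 1/6²) = 122.4 × 0.9722 = 119.0 eV.
λ = hc/ΔE = 1240 / 119.0 = 10.4 nm.

10.4 nm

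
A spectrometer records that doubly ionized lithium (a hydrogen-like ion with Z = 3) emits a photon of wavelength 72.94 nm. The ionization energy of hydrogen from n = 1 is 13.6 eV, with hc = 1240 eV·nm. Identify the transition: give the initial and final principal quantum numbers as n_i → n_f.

n_i = 3, n_f = 2

The photon energy is ΔE = hc/λ = 1240 / 72.94 = 17.00 eV.
With Z = 3, ΔE = 122.4 × (1/n_f² − 1/n_i²), so 1/n_f² − 1/n_i² = 0.1389.
Trying n_f = 2 gives 1/n_i² = 0.1111, i.e. n_i ≈ 3; this pair matches.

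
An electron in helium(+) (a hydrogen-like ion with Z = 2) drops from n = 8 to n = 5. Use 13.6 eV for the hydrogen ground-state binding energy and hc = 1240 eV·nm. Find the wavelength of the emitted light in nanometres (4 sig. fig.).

For Z = 2 the level energies scale as Z², so the effective Rydberg energy is 13.6 × 4 = 54.40 eV.
ΔE = 54.40 × (1/5² − 1/8²) = 54.40 × 0.02438 = 1.326 eV.
λ = hc/ΔE = 1240 / 1.326 = 935.1 nm.

935.1 nm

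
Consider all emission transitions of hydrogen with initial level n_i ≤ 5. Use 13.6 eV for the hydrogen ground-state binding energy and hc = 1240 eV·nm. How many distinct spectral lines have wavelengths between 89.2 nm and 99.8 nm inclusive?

Enumerate all n_i → n_f pairs with 1 ≤ n_f < n_i ≤ 5 and compute λ = 1240 / [13.6·1·(1/n_f² − 1/n_i²)].
Lines falling in [89.2, 99.8] nm: 5→1 (94.98 nm), 4→1 (97.25 nm).

2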